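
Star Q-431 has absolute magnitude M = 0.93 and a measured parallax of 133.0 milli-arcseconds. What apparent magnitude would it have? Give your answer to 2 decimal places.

d = 1/p = 1/0.1330″ = 7.5188 pc.
m − M = 5 log₁₀ d − 5 = 5 log₁₀(7.5188) − 5 = 4.3807 − 5 = -0.6193.
m = M + (m − M) = 0.93 + (-0.6193) = 0.31.

m = 0.31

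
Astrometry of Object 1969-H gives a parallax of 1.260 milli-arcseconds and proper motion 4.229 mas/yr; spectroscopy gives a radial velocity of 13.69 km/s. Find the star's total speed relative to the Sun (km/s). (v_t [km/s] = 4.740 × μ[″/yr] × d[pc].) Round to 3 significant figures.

d = 1/p = 1/0.001260″ = 793.65 pc.
μ = 4.229 mas/yr = 0.004229 ″/yr.
v_t = 4.740 μ d = 4.740 × 0.004229 × 793.65 = 15.909 km/s.
v = √(v_r² + v_t²) = √(13.69² + 15.909²) = √440.512 = 20.988 km/s.

21.0 km/s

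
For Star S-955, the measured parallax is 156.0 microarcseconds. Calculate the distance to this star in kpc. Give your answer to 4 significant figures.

6.410 kpc

p = 156.0 microarcseconds = 0.0001560 arcsec.
d = 1/p = 1/0.0001560 = 6410.3 pc.
= 6.4103 kpc.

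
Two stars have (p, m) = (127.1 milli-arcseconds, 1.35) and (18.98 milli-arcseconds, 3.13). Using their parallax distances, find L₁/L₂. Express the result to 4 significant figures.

L₁/L₂ = 0.1149

d₁ = 1/p₁ = 1/0.1271″ = 7.8678 pc; d₂ = 1/p₂ = 1/0.01898″ = 52.687 pc.
M₁ = m₁ − 5 log₁₀ d₁ + 5 = 1.35 − 4.4793 + 5 = 1.8707.
M₂ = 3.13 − 8.6085 + 5 = -0.4785.
L₁/L₂ = 10^(0.4(M₂ − M₁)) = 10^(0.4 × (-2.3492)) = 10^(-0.93968) = 0.1149.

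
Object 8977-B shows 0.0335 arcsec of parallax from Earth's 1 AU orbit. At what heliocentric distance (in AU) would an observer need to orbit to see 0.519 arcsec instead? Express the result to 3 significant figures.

15.5 AU

Parallax scales linearly with baseline: p ∝ B, so B = p_target / p_Earth × 1 AU.
B = 0.519 / 0.0335 = 15.493 AU.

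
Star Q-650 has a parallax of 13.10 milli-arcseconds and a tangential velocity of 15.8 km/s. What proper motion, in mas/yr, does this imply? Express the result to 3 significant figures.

d = 1/p = 1/0.01310″ = 76.336 pc.
μ = v_t / (4.74 d) = 15.8 / (4.74 × 76.336) = 15.8 / 361.83 = 0.043667 ″/yr = 43.667 mas/yr.

43.7 mas/yr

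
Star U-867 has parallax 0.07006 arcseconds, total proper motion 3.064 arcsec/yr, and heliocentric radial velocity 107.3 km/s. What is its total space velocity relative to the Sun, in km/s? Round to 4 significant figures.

233.4 km/s

d = 1/p = 1/0.07006″ = 14.273 pc.
v_t = 4.740 μ d = 4.740 × 3.064 × 14.273 = 207.29 km/s.
v = √(v_r² + v_t²) = √(107.3² + 207.29²) = √54482.4 = 233.41 km/s.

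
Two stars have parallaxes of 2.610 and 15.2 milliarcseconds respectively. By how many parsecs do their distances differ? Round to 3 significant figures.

317 pc

d_A = 1/0.002610″ = 383.14 pc; d_B = 1/0.01520″ = 65.789 pc.
|d_B − d_A| = |65.789 − 383.14| = 317.35 pc.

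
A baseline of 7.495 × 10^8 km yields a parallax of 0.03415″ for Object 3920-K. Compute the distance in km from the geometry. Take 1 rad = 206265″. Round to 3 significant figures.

4.53 × 10^15 km

θ = 0.03415″ = 0.03415/206265 = 1.6556 × 10^-7 rad.
d = B/θ = (7.495 × 10^8) / (1.6556 × 10^-7) = 4.5271 × 10^15 km.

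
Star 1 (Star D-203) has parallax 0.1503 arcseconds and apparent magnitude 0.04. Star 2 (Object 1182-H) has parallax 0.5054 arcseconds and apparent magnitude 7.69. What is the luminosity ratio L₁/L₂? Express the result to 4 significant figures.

d₁ = 1/p₁ = 1/0.1503″ = 6.6534 pc; d₂ = 1/p₂ = 1/0.5054″ = 1.9786 pc.
M₁ = m₁ − 5 log₁₀ d₁ + 5 = 0.04 − 4.1152 + 5 = 0.9248.
M₂ = 7.69 − 1.4818 + 5 = 11.2082.
L₁/L₂ = 10^(0.4(M₂ − M₁)) = 10^(0.4 × 10.2834) = 10^4.11336 = 12983.

L₁/L₂ = 12980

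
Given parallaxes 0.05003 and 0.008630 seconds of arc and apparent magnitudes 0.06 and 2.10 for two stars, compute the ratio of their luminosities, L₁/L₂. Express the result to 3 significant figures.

d₁ = 1/p₁ = 1/0.05003″ = 19.988 pc; d₂ = 1/p₂ = 1/0.008630″ = 115.87 pc.
M₁ = m₁ − 5 log₁₀ d₁ + 5 = 0.06 − 6.5038 + 5 = -1.4438.
M₂ = 2.10 − 10.3199 + 5 = -3.2199.
L₁/L₂ = 10^(0.4(M₂ − M₁)) = 10^(0.4 × (-1.7761)) = 10^(-0.71044) = 0.19479.

L₁/L₂ = 0.195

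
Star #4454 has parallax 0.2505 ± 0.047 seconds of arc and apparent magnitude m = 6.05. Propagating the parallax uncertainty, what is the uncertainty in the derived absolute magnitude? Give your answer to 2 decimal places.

σ_M = 0.41 mag

M = m − 5 log₁₀ d + 5 = m + 5 log₁₀ p + 5, so ∂M/∂p = 5/(p ln 10).
σ_M = (5/ln 10) · (σ_p/p) = 2.1715 × 0.047/0.2505 = 2.1715 × 0.18762 = 0.40742.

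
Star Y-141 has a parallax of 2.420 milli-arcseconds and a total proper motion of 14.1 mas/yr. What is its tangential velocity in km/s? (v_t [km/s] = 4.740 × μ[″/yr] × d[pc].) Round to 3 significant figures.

d = 1/p = 1/0.002420″ = 413.22 pc.
μ = 14.1 mas/yr = 0.0141 ″/yr.
v_t = 4.74 × μ × d = 4.74 × 0.0141 × 413.22 = 27.617 km/s.

27.6 km/s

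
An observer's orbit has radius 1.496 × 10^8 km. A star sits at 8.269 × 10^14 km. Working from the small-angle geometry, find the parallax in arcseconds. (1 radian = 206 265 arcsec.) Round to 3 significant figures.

θ ≈ B/d = (1.496 × 10^8) / (8.269 × 10^14) = 1.8092 × 10^-7 rad.
In arcseconds: 1.8092 × 10^-7 × 206265 = 0.037317″.

0.0373 arcsec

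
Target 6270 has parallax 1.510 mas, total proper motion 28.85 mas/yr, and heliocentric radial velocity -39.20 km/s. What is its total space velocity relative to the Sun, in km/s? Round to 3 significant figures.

d = 1/p = 1/0.001510″ = 662.25 pc.
μ = 28.85 mas/yr = 0.02885 ″/yr.
v_t = 4.740 μ d = 4.740 × 0.02885 × 662.25 = 90.562 km/s.
v = √(v_r² + v_t²) = √((-39.20)² + 90.562²) = √9738.12 = 98.682 km/s.

98.7 km/s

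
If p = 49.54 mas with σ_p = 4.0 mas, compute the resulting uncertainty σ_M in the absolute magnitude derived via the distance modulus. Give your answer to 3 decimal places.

M = m − 5 log₁₀ d + 5 = m + 5 log₁₀ p + 5, so ∂M/∂p = 5/(p ln 10).
σ_M = (5/ln 10) · (σ_p/p) = 2.1715 × 4.0/49.54 = 2.1715 × 0.080743 = 0.17533.

σ_M = 0.175 mag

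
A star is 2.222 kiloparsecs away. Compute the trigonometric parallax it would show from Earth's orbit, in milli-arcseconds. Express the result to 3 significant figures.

d = 2.222 kpc = 2222 pc.
p = 1/d = 1/2222 = 0.00045005 arcsec.
= 0.00045005 × 1000 = 0.45005 mas.

0.450 mas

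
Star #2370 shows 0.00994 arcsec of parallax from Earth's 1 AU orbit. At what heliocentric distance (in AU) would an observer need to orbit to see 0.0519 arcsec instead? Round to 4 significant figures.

Parallax scales linearly with baseline: p ∝ B, so B = p_target / p_Earth × 1 AU.
B = 0.0519 / 0.00994 = 5.2213 AU.

5.221 AU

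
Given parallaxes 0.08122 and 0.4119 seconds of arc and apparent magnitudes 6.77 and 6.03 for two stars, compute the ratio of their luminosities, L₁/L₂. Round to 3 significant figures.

L₁/L₂ = 13.0

d₁ = 1/p₁ = 1/0.08122″ = 12.312 pc; d₂ = 1/p₂ = 1/0.4119″ = 2.4278 pc.
M₁ = m₁ − 5 log₁₀ d₁ + 5 = 6.77 − 5.4516 + 5 = 6.3184.
M₂ = 6.03 − 1.9261 + 5 = 9.1039.
L₁/L₂ = 10^(0.4(M₂ − M₁)) = 10^(0.4 × 2.7855) = 10^1.11420 = 13.008.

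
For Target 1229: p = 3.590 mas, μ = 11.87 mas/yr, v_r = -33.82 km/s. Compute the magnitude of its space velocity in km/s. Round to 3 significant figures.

d = 1/p = 1/0.003590″ = 278.55 pc.
μ = 11.87 mas/yr = 0.01187 ″/yr.
v_t = 4.740 μ d = 4.740 × 0.01187 × 278.55 = 15.672 km/s.
v = √(v_r² + v_t²) = √((-33.82)² + 15.672²) = √1389.4 = 37.275 km/s.

37.3 km/s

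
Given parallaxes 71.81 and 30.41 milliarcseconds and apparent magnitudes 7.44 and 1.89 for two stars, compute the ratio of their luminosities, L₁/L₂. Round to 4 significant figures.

L₁/L₂ = 0.001081

d₁ = 1/p₁ = 1/0.07181″ = 13.926 pc; d₂ = 1/p₂ = 1/0.03041″ = 32.884 pc.
M₁ = m₁ − 5 log₁₀ d₁ + 5 = 7.44 − 5.7191 + 5 = 6.7209.
M₂ = 1.89 − 7.5849 + 5 = -0.6949.
L₁/L₂ = 10^(0.4(M₂ − M₁)) = 10^(0.4 × (-7.4158)) = 10^(-2.96632) = 0.0010806.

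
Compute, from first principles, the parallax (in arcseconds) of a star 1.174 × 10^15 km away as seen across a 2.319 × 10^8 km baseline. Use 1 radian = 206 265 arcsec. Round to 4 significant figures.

θ ≈ B/d = (2.319 × 10^8) / (1.174 × 10^15) = 1.9753 × 10^-7 rad.
In arcseconds: 1.9753 × 10^-7 × 206265 = 0.040744″.

0.04074 arcsec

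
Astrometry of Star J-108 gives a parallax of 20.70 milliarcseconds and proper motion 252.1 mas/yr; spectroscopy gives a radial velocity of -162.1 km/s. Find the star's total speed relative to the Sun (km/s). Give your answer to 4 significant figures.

172.1 km/s

d = 1/p = 1/0.02070″ = 48.309 pc.
μ = 252.1 mas/yr = 0.2521 ″/yr.
v_t = 4.740 μ d = 4.740 × 0.2521 × 48.309 = 57.727 km/s.
v = √(v_r² + v_t²) = √((-162.1)² + 57.727²) = √29608.8 = 172.07 km/s.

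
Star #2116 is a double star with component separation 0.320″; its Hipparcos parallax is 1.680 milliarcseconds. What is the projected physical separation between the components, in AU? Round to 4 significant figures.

d = 1/p = 1/0.001680″ = 595.24 pc.
At distance d (pc), an angle of θ arcsec spans θ·d AU: s = 0.320 × 595.24 = 190.48 AU.

190.5 AU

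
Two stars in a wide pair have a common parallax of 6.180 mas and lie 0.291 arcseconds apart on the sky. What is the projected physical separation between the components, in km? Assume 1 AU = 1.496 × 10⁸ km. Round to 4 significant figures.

d = 1/p = 1/0.006180″ = 161.81 pc.
At distance d (pc), an angle of θ arcsec spans θ·d AU: s = 0.291 × 161.81 = 47.087 AU.
= 47.087 × 1.496 × 10⁸ km = 7.0442 × 10^9 km.

7.044 × 10^9 km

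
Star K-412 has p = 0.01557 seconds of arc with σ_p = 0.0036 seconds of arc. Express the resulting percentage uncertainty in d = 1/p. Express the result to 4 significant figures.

For d = 1/p, |σ_d/d| = |σ_p/p|.
σ_p/p = 0.0036 / 0.01557 = 0.23121 = 23.121%.

23.12%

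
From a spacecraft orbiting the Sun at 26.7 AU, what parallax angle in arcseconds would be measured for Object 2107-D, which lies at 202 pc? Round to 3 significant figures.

p (arcsec) = B (AU) / d (pc).
p = 26.7 / 202 = 0.13218 arcsec.

0.132 arcsec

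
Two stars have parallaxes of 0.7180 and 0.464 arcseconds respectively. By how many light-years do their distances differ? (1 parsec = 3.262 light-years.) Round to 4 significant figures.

d_A = 1/0.7180″ = 1.3928 pc; d_B = 1/0.4640″ = 2.1552 pc.
|d_B − d_A| = |2.1552 − 1.3928| = 0.7624 pc = 0.7624 × 3.262 ly = 2.4869 ly.

2.487 ly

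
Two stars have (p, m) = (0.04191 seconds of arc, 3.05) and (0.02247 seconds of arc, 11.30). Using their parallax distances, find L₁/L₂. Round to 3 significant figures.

L₁/L₂ = 574

d₁ = 1/p₁ = 1/0.04191″ = 23.861 pc; d₂ = 1/p₂ = 1/0.02247″ = 44.504 pc.
M₁ = m₁ − 5 log₁₀ d₁ + 5 = 3.05 − 6.8884 + 5 = 1.1616.
M₂ = 11.30 − 8.2420 + 5 = 8.0580.
L₁/L₂ = 10^(0.4(M₂ − M₁)) = 10^(0.4 × 6.8964) = 10^2.75856 = 573.54.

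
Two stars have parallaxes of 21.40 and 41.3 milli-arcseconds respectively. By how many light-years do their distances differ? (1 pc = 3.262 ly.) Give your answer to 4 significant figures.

73.45 ly

d_A = 1/0.02140″ = 46.729 pc; d_B = 1/0.04130″ = 24.213 pc.
|d_B − d_A| = |24.213 − 46.729| = 22.516 pc = 22.516 × 3.262 ly = 73.447 ly.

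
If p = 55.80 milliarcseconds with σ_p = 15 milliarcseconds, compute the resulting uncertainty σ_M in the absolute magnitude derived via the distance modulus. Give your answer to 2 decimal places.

M = m − 5 log₁₀ d + 5 = m + 5 log₁₀ p + 5, so ∂M/∂p = 5/(p ln 10).
σ_M = (5/ln 10) · (σ_p/p) = 2.1715 × 15/55.80 = 2.1715 × 0.26882 = 0.58374.

σ_M = 0.58 mag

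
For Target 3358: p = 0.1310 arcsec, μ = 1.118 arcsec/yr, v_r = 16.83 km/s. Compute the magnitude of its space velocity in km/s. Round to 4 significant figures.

43.81 km/s

d = 1/p = 1/0.1310″ = 7.6336 pc.
v_t = 4.740 μ d = 4.740 × 1.118 × 7.6336 = 40.453 km/s.
v = √(v_r² + v_t²) = √(16.83² + 40.453²) = √1919.69 = 43.814 km/s.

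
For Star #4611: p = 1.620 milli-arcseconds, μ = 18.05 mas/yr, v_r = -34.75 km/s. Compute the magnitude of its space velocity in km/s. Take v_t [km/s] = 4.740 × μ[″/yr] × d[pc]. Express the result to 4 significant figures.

d = 1/p = 1/0.001620″ = 617.28 pc.
μ = 18.05 mas/yr = 0.01805 ″/yr.
v_t = 4.740 μ d = 4.740 × 0.01805 × 617.28 = 52.813 km/s.
v = √(v_r² + v_t²) = √((-34.75)² + 52.813²) = √3996.78 = 63.22 km/s.

63.22 km/s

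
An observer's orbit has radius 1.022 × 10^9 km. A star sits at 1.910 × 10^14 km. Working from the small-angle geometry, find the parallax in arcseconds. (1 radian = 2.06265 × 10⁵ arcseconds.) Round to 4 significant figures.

1.104 arcsec

θ ≈ B/d = (1.022 × 10^9) / (1.910 × 10^14) = 5.3508 × 10^-6 rad.
In arcseconds: 5.3508 × 10^-6 × 206265 = 1.1037″.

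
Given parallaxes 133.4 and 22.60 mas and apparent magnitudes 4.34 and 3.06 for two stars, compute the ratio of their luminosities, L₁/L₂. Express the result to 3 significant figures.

d₁ = 1/p₁ = 1/0.1334″ = 7.4963 pc; d₂ = 1/p₂ = 1/0.02260″ = 44.248 pc.
M₁ = m₁ − 5 log₁₀ d₁ + 5 = 4.34 − 4.3742 + 5 = 4.9658.
M₂ = 3.06 − 8.2295 + 5 = -0.1695.
L₁/L₂ = 10^(0.4(M₂ − M₁)) = 10^(0.4 × (-5.1353)) = 10^(-2.05412) = 0.0088284.

L₁/L₂ = 0.00883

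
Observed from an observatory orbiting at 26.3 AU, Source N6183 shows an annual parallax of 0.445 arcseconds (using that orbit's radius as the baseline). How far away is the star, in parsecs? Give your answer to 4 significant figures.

59.10 pc

With baseline B (in AU) and parallax p (in arcsec), d = B/p parsecs.
d = 26.3 / 0.445 = 59.101 pc.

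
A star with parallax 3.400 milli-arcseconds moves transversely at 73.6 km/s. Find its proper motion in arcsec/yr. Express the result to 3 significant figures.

0.0528 arcsec/yr

d = 1/p = 1/0.003400″ = 294.12 pc.
μ = v_t / (4.74 d) = 73.6 / (4.74 × 294.12) = 73.6 / 1394.1 = 0.052794 ″/yr.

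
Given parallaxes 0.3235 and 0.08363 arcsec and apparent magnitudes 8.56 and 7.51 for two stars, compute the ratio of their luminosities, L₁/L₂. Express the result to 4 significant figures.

L₁/L₂ = 0.02541

d₁ = 1/p₁ = 1/0.3235″ = 3.0912 pc; d₂ = 1/p₂ = 1/0.08363″ = 11.957 pc.
M₁ = m₁ − 5 log₁₀ d₁ + 5 = 8.56 − 2.4506 + 5 = 11.1094.
M₂ = 7.51 − 5.3881 + 5 = 7.1219.
L₁/L₂ = 10^(0.4(M₂ − M₁)) = 10^(0.4 × (-3.9875)) = 10^(-1.59500) = 0.02541.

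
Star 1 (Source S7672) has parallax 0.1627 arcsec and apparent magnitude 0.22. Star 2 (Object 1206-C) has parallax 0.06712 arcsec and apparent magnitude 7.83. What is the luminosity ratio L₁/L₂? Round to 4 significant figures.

L₁/L₂ = 188.3

d₁ = 1/p₁ = 1/0.1627″ = 6.1463 pc; d₂ = 1/p₂ = 1/0.06712″ = 14.899 pc.
M₁ = m₁ − 5 log₁₀ d₁ + 5 = 0.22 − 3.9431 + 5 = 1.2769.
M₂ = 7.83 − 5.8658 + 5 = 6.9642.
L₁/L₂ = 10^(0.4(M₂ − M₁)) = 10^(0.4 × 5.6873) = 10^2.27492 = 188.33.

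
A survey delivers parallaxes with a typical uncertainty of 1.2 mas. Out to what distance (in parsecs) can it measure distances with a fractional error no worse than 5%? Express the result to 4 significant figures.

41.67 pc

σ_d/d = σ_p/p, so the condition is σ_p/p ≤ 0.05, i.e. p ≥ σ_p/0.05.
p_min = 1.2/0.05 = 24 mas = 0.024 arcsec.
d_max = 1/p_min = 1/0.024 = 41.667 pc.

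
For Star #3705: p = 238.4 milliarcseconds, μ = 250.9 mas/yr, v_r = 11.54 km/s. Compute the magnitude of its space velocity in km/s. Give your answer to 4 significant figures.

d = 1/p = 1/0.2384″ = 4.1946 pc.
μ = 250.9 mas/yr = 0.2509 ″/yr.
v_t = 4.740 μ d = 4.740 × 0.2509 × 4.1946 = 4.9885 km/s.
v = √(v_r² + v_t²) = √(11.54² + 4.9885²) = √158.057 = 12.572 km/s.

12.57 km/s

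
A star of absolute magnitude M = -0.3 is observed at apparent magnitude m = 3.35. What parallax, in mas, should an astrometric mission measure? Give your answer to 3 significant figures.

18.6 mas

m − M = 3.35 − (-0.3) = 3.65.
d = 10^((m−M)/5 + 1) = 10^1.730 = 53.703 pc.
p = 1/d = 1/53.703 = 0.018621 arcsec = 18.621 mas.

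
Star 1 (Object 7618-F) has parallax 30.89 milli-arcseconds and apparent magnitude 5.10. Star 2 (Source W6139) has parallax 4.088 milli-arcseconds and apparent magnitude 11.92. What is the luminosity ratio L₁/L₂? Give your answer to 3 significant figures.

L₁/L₂ = 9.36

d₁ = 1/p₁ = 1/0.03089″ = 32.373 pc; d₂ = 1/p₂ = 1/0.004088″ = 244.62 pc.
M₁ = m₁ − 5 log₁₀ d₁ + 5 = 5.10 − 7.5509 + 5 = 2.5491.
M₂ = 11.92 − 11.9425 + 5 = 4.9775.
L₁/L₂ = 10^(0.4(M₂ − M₁)) = 10^(0.4 × 2.4284) = 10^0.97136 = 9.3618.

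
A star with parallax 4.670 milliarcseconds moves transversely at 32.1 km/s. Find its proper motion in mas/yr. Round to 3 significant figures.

d = 1/p = 1/0.004670″ = 214.13 pc.
μ = v_t / (4.74 d) = 32.1 / (4.74 × 214.13) = 32.1 / 1015 = 0.031626 ″/yr = 31.626 mas/yr.

31.6 mas/yr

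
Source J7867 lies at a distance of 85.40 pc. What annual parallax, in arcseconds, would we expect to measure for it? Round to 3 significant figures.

0.0117 arcsec

p = 1/d = 1/85.4 = 0.01171 arcsec.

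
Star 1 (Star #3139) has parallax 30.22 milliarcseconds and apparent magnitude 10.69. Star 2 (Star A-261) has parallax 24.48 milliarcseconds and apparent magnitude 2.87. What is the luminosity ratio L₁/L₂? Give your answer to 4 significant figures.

L₁/L₂ = 0.0004887

d₁ = 1/p₁ = 1/0.03022″ = 33.091 pc; d₂ = 1/p₂ = 1/0.02448″ = 40.85 pc.
M₁ = m₁ − 5 log₁₀ d₁ + 5 = 10.69 − 7.5985 + 5 = 8.0915.
M₂ = 2.87 − 8.0560 + 5 = -0.1860.
L₁/L₂ = 10^(0.4(M₂ − M₁)) = 10^(0.4 × (-8.2775)) = 10^(-3.31100) = 0.00048865.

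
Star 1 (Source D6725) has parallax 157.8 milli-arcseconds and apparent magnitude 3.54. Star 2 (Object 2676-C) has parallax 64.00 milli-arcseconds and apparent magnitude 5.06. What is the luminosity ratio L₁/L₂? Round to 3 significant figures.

d₁ = 1/p₁ = 1/0.1578″ = 6.3371 pc; d₂ = 1/p₂ = 1/0.06400″ = 15.625 pc.
M₁ = m₁ − 5 log₁₀ d₁ + 5 = 3.54 − 4.0095 + 5 = 4.5305.
M₂ = 5.06 − 5.9691 + 5 = 4.0909.
L₁/L₂ = 10^(0.4(M₂ − M₁)) = 10^(0.4 × (-0.4396)) = 10^(-0.17584) = 0.66705.

L₁/L₂ = 0.667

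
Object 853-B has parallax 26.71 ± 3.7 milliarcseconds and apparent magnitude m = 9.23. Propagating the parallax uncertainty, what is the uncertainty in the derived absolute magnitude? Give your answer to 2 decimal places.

σ_M = 0.30 mag

M = m − 5 log₁₀ d + 5 = m + 5 log₁₀ p + 5, so ∂M/∂p = 5/(p ln 10).
σ_M = (5/ln 10) · (σ_p/p) = 2.1715 × 3.7/26.71 = 2.1715 × 0.13852 = 0.3008.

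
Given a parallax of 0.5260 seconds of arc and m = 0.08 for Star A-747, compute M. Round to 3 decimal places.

M = 3.685

d = 1/p = 1/0.5260″ = 1.9011 pc.
m − M = 5 log₁₀(1.9011) − 5 = 1.3950 − 5 = -3.6050.
M = m − (m − M) = 0.08 − (-3.6050) = 3.685.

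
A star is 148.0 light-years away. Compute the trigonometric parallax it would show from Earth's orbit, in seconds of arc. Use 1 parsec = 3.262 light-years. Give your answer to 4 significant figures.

0.02204 arcsec

d = 148.0 ly ÷ 3.262 = 45.371 pc.
p = 1/d = 1/45.371 = 0.022041 arcsec.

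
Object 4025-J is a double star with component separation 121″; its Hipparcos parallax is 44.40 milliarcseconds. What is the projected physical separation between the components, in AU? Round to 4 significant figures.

d = 1/p = 1/0.04440″ = 22.523 pc.
At distance d (pc), an angle of θ arcsec spans θ·d AU: s = 121 × 22.523 = 2725.3 AU.

2725 AU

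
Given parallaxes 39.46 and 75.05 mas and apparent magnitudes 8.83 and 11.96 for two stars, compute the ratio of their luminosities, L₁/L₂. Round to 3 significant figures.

d₁ = 1/p₁ = 1/0.03946″ = 25.342 pc; d₂ = 1/p₂ = 1/0.07505″ = 13.324 pc.
M₁ = m₁ − 5 log₁₀ d₁ + 5 = 8.83 − 7.0192 + 5 = 6.8108.
M₂ = 11.96 − 5.6232 + 5 = 11.3368.
L₁/L₂ = 10^(0.4(M₂ − M₁)) = 10^(0.4 × 4.5260) = 10^1.81040 = 64.625.

L₁/L₂ = 64.6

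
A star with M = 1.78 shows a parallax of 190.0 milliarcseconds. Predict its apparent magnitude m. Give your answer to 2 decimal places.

d = 1/p = 1/0.1900″ = 5.2632 pc.
m − M = 5 log₁₀ d − 5 = 5 log₁₀(5.2632) − 5 = 3.6062 − 5 = -1.3938.
m = M + (m − M) = 1.78 + (-1.3938) = 0.39.

m = 0.39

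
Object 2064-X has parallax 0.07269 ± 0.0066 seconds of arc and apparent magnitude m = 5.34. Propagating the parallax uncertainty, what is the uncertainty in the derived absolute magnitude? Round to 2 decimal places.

σ_M = 0.20 mag

M = m − 5 log₁₀ d + 5 = m + 5 log₁₀ p + 5, so ∂M/∂p = 5/(p ln 10).
σ_M = (5/ln 10) · (σ_p/p) = 2.1715 × 0.0066/0.07269 = 2.1715 × 0.090797 = 0.19717.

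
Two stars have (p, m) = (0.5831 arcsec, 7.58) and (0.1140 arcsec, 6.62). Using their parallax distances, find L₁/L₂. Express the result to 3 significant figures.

d₁ = 1/p₁ = 1/0.5831″ = 1.715 pc; d₂ = 1/p₂ = 1/0.1140″ = 8.7719 pc.
M₁ = m₁ − 5 log₁₀ d₁ + 5 = 7.58 − 1.1713 + 5 = 11.4087.
M₂ = 6.62 − 4.7155 + 5 = 6.9045.
L₁/L₂ = 10^(0.4(M₂ − M₁)) = 10^(0.4 × (-4.5042)) = 10^(-1.80168) = 0.015788.

L₁/L₂ = 0.0158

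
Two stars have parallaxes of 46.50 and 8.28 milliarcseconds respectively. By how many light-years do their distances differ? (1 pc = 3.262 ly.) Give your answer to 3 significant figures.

d_A = 1/0.04650″ = 21.505 pc; d_B = 1/0.008280″ = 120.77 pc.
|d_B − d_A| = |120.77 − 21.505| = 99.265 pc = 99.265 × 3.262 ly = 323.8 ly.

324 ly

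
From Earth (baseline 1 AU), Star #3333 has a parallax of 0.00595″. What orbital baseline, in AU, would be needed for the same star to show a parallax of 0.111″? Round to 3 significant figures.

18.7 AU

Parallax scales linearly with baseline: p ∝ B, so B = p_target / p_Earth × 1 AU.
B = 0.111 / 0.00595 = 18.655 AU.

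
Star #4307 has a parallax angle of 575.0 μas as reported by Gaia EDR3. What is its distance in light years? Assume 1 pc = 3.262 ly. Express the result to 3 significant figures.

5670 light years

p = 575.0 μas = 0.0005750 arcsec.
d = 1/p = 1/0.0005750 = 1739.1 pc.
In light-years: 1739.1 × 3.262 = 5672.9 ly.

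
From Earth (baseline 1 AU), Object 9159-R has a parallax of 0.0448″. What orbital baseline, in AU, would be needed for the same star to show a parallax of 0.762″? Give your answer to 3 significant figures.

Parallax scales linearly with baseline: p ∝ B, so B = p_target / p_Earth × 1 AU.
B = 0.762 / 0.0448 = 17.009 AU.

17.0 AU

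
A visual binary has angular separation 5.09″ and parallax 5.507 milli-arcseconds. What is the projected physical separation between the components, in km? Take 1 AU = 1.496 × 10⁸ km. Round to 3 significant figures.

1.38 × 10^11 km

d = 1/p = 1/0.005507″ = 181.59 pc.
At distance d (pc), an angle of θ arcsec spans θ·d AU: s = 5.09 × 181.59 = 924.29 AU.
= 924.29 × 1.496 × 10⁸ km = 1.3827 × 10^11 km.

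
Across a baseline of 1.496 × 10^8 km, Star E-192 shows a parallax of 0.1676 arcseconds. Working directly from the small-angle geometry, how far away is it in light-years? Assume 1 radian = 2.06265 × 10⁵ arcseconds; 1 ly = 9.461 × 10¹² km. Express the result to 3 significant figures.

19.5 ly

θ = 0.1676″ = 0.1676/206265 = 8.1255 × 10^-7 rad.
d = B/θ = (1.496 × 10^8) / (8.1255 × 10^-7) = 1.8411 × 10^14 km = (1.8411 × 10^14) / (9.461 × 10^12) ly = 19.46 ly.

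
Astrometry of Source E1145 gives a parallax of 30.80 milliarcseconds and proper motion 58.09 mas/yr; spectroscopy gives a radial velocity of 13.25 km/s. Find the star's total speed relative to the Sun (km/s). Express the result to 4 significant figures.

d = 1/p = 1/0.03080″ = 32.468 pc.
μ = 58.09 mas/yr = 0.05809 ″/yr.
v_t = 4.740 μ d = 4.740 × 0.05809 × 32.468 = 8.94 km/s.
v = √(v_r² + v_t²) = √(13.25² + 8.94²) = √255.486 = 15.984 km/s.

15.98 km/s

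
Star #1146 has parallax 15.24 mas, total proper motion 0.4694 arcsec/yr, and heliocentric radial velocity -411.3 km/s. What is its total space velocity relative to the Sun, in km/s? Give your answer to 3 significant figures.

436 km/s

d = 1/p = 1/0.01524″ = 65.617 pc.
v_t = 4.740 μ d = 4.740 × 0.4694 × 65.617 = 145.99 km/s.
v = √(v_r² + v_t²) = √((-411.3)² + 145.99²) = √190481 = 436.44 km/s.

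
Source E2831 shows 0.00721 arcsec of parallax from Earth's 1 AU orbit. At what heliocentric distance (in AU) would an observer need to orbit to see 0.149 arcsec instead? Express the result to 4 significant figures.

20.67 AU

Parallax scales linearly with baseline: p ∝ B, so B = p_target / p_Earth × 1 AU.
B = 0.149 / 0.00721 = 20.666 AU.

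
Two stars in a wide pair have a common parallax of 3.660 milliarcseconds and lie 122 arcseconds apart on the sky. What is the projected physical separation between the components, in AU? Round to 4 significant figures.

d = 1/p = 1/0.003660″ = 273.22 pc.
At distance d (pc), an angle of θ arcsec spans θ·d AU: s = 122 × 273.22 = 33333 AU.

33330 AU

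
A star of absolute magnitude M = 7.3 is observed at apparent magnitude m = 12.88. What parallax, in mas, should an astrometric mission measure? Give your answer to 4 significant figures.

m − M = 12.88 − 7.3 = 5.58.
d = 10^((m−M)/5 + 1) = 10^2.116 = 130.62 pc.
p = 1/d = 1/130.62 = 0.0076558 arcsec = 7.6558 mas.

7.656 mas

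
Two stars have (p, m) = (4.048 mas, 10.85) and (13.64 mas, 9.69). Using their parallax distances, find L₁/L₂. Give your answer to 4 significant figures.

L₁/L₂ = 3.901

d₁ = 1/p₁ = 1/0.004048″ = 247.04 pc; d₂ = 1/p₂ = 1/0.01364″ = 73.314 pc.
M₁ = m₁ − 5 log₁₀ d₁ + 5 = 10.85 − 11.9638 + 5 = 3.8862.
M₂ = 9.69 − 9.3259 + 5 = 5.3641.
L₁/L₂ = 10^(0.4(M₂ − M₁)) = 10^(0.4 × 1.4779) = 10^0.59116 = 3.9009.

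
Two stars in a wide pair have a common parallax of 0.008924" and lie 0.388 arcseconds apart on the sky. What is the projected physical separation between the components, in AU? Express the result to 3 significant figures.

d = 1/p = 1/0.008924″ = 112.06 pc.
At distance d (pc), an angle of θ arcsec spans θ·d AU: s = 0.388 × 112.06 = 43.479 AU.

43.5 AU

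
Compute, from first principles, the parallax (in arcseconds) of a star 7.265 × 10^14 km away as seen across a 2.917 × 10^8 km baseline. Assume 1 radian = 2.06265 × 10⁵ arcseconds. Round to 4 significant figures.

0.08282 arcsec

θ ≈ B/d = (2.917 × 10^8) / (7.265 × 10^14) = 4.0151 × 10^-7 rad.
In arcseconds: 4.0151 × 10^-7 × 206265 = 0.082817″.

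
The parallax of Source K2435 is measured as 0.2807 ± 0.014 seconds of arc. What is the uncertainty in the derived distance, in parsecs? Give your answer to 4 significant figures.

d = 1/p, so σ_d = σ_p / p².
σ_d = 0.0140 / (0.2807)² = 0.0140 / 0.078792 = 0.17768 pc.

0.1777 pc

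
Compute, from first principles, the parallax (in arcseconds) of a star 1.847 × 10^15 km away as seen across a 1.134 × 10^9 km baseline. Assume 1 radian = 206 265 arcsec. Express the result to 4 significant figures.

0.1266 arcsec

θ ≈ B/d = (1.134 × 10^9) / (1.847 × 10^15) = 6.1397 × 10^-7 rad.
In arcseconds: 6.1397 × 10^-7 × 206265 = 0.12664″.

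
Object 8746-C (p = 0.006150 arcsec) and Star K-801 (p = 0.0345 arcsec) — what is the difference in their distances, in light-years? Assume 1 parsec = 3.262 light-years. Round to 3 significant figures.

436 ly

d_A = 1/0.006150″ = 162.6 pc; d_B = 1/0.03450″ = 28.986 pc.
|d_B − d_A| = |28.986 − 162.6| = 133.61 pc = 133.61 × 3.262 ly = 435.84 ly.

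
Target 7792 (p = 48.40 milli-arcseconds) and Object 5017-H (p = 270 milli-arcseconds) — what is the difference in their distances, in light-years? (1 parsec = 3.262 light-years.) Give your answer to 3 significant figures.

d_A = 1/0.04840″ = 20.661 pc; d_B = 1/0.2700″ = 3.7037 pc.
|d_B − d_A| = |3.7037 − 20.661| = 16.957 pc = 16.957 × 3.262 ly = 55.314 ly.

55.3 ly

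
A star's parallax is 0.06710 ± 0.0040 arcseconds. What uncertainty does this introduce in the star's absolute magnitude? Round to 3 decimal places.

σ_M = 0.129 mag

M = m − 5 log₁₀ d + 5 = m + 5 log₁₀ p + 5, so ∂M/∂p = 5/(p ln 10).
σ_M = (5/ln 10) · (σ_p/p) = 2.1715 × 0.0040/0.06710 = 2.1715 × 0.059613 = 0.12945.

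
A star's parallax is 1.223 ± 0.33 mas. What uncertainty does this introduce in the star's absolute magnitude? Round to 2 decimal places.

σ_M = 0.59 mag

M = m − 5 log₁₀ d + 5 = m + 5 log₁₀ p + 5, so ∂M/∂p = 5/(p ln 10).
σ_M = (5/ln 10) · (σ_p/p) = 2.1715 × 0.33/1.223 = 2.1715 × 0.26983 = 0.58594.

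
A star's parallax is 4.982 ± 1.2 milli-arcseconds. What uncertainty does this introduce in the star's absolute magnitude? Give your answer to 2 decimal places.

M = m − 5 log₁₀ d + 5 = m + 5 log₁₀ p + 5, so ∂M/∂p = 5/(p ln 10).
σ_M = (5/ln 10) · (σ_p/p) = 2.1715 × 1.2/4.982 = 2.1715 × 0.24087 = 0.52305.

σ_M = 0.52 mag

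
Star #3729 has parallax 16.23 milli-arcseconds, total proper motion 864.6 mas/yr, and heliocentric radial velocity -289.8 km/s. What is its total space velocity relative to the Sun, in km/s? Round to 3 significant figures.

d = 1/p = 1/0.01623″ = 61.614 pc.
μ = 864.6 mas/yr = 0.8646 ″/yr.
v_t = 4.740 μ d = 4.740 × 0.8646 × 61.614 = 252.51 km/s.
v = √(v_r² + v_t²) = √((-289.8)² + 252.51²) = √147745 = 384.38 km/s.

384 km/s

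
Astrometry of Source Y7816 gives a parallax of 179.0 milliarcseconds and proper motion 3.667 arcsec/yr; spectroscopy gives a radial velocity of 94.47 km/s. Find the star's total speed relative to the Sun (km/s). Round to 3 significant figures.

135 km/s

d = 1/p = 1/0.1790″ = 5.5866 pc.
v_t = 4.740 μ d = 4.740 × 3.667 × 5.5866 = 97.104 km/s.
v = √(v_r² + v_t²) = √(94.47² + 97.104²) = √18353.8 = 135.48 km/s.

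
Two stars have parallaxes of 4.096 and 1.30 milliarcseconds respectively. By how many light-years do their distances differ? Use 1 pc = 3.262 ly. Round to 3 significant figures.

d_A = 1/0.004096″ = 244.14 pc; d_B = 1/0.001300″ = 769.23 pc.
|d_B − d_A| = |769.23 − 244.14| = 525.09 pc = 525.09 × 3.262 ly = 1712.8 ly.

1710 ly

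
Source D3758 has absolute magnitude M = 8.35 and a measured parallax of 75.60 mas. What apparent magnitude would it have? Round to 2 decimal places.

d = 1/p = 1/0.07560″ = 13.228 pc.
m − M = 5 log₁₀ d − 5 = 5 log₁₀(13.228) − 5 = 5.6075 − 5 = 0.6075.
m = M + (m − M) = 8.35 + 0.6075 = 8.96.

m = 8.96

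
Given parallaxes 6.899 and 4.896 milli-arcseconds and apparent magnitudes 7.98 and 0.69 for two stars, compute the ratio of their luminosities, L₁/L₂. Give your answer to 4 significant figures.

L₁/L₂ = 0.0006111

d₁ = 1/p₁ = 1/0.006899″ = 144.95 pc; d₂ = 1/p₂ = 1/0.004896″ = 204.25 pc.
M₁ = m₁ − 5 log₁₀ d₁ + 5 = 7.98 − 10.8061 + 5 = 2.1739.
M₂ = 0.69 − 11.5508 + 5 = -5.8608.
L₁/L₂ = 10^(0.4(M₂ − M₁)) = 10^(0.4 × (-8.0347)) = 10^(-3.21388) = 0.00061111.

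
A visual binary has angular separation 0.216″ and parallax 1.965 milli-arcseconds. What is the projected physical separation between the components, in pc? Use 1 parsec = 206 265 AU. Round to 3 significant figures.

d = 1/p = 1/0.001965″ = 508.91 pc.
At distance d (pc), an angle of θ arcsec spans θ·d AU: s = 0.216 × 508.91 = 109.92 AU.
= 109.92 / 206265 = 0.00053291 pc.

0.000533 pc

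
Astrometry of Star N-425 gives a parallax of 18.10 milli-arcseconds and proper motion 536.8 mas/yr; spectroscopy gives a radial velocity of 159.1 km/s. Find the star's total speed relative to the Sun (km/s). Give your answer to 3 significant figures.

212 km/s

d = 1/p = 1/0.01810″ = 55.249 pc.
μ = 536.8 mas/yr = 0.5368 ″/yr.
v_t = 4.740 μ d = 4.740 × 0.5368 × 55.249 = 140.58 km/s.
v = √(v_r² + v_t²) = √(159.1² + 140.58²) = √45075.5 = 212.31 km/s.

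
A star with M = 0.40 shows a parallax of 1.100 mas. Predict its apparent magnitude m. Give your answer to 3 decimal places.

m = 10.193

d = 1/p = 1/0.001100″ = 909.09 pc.
m − M = 5 log₁₀ d − 5 = 5 log₁₀(909.09) − 5 = 14.7930 − 5 = 9.7930.
m = M + (m − M) = 0.40 + 9.7930 = 10.193.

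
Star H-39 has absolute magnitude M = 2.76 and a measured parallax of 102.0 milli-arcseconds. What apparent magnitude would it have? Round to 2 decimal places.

m = 2.72

d = 1/p = 1/0.1020″ = 9.8039 pc.
m − M = 5 log₁₀ d − 5 = 5 log₁₀(9.8039) − 5 = 4.9570 − 5 = -0.0430.
m = M + (m − M) = 2.76 + (-0.0430) = 2.72.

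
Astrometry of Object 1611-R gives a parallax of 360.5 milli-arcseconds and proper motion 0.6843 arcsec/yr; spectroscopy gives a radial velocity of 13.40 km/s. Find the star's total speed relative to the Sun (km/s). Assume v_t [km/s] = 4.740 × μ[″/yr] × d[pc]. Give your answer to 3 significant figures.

d = 1/p = 1/0.3605″ = 2.7739 pc.
v_t = 4.740 μ d = 4.740 × 0.6843 × 2.7739 = 8.9974 km/s.
v = √(v_r² + v_t²) = √(13.40² + 8.9974²) = √260.513 = 16.14 km/s.

16.1 km/s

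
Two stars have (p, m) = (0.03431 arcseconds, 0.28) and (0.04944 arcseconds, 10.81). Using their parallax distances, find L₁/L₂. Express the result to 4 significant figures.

d₁ = 1/p₁ = 1/0.03431″ = 29.146 pc; d₂ = 1/p₂ = 1/0.04944″ = 20.227 pc.
M₁ = m₁ − 5 log₁₀ d₁ + 5 = 0.28 − 7.3229 + 5 = -2.0429.
M₂ = 10.81 − 6.5297 + 5 = 9.2803.
L₁/L₂ = 10^(0.4(M₂ − M₁)) = 10^(0.4 × 11.3232) = 10^4.52928 = 33828.

L₁/L₂ = 33830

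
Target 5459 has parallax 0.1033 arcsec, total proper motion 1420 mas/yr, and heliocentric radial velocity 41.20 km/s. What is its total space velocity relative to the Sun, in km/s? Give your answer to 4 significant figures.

d = 1/p = 1/0.1033″ = 9.6805 pc.
μ = 1420 mas/yr = 1.420 ″/yr.
v_t = 4.740 μ d = 4.740 × 1.420 × 9.6805 = 65.158 km/s.
v = √(v_r² + v_t²) = √(41.20² + 65.158²) = √5943 = 77.091 km/s.

77.09 km/s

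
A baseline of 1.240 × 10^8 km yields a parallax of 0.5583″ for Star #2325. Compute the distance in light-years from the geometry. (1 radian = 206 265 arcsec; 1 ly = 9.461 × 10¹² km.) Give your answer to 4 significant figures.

4.842 ly

θ = 0.5583″ = 0.5583/206265 = 2.7067 × 10^-6 rad.
d = B/θ = (1.240 × 10^8) / (2.7067 × 10^-6) = 4.5812 × 10^13 km = (4.5812 × 10^13) / (9.461 × 10^12) ly = 4.8422 ly.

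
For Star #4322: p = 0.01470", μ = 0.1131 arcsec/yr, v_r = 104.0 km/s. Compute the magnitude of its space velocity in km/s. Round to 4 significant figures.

110.2 km/s

d = 1/p = 1/0.01470″ = 68.027 pc.
v_t = 4.740 μ d = 4.740 × 0.1131 × 68.027 = 36.469 km/s.
v = √(v_r² + v_t²) = √(104.0² + 36.469²) = √12146 = 110.21 km/s.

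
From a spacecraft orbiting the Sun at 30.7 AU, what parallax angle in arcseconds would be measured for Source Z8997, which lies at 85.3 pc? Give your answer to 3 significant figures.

0.360 arcsec

p (arcsec) = B (AU) / d (pc).
p = 30.7 / 85.3 = 0.35991 arcsec.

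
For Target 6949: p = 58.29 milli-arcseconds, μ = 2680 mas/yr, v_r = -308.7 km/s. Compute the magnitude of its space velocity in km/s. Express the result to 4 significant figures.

d = 1/p = 1/0.05829″ = 17.156 pc.
μ = 2680 mas/yr = 2.680 ″/yr.
v_t = 4.740 μ d = 4.740 × 2.680 × 17.156 = 217.94 km/s.
v = √(v_r² + v_t²) = √((-308.7)² + 217.94²) = √142794 = 377.88 km/s.

377.9 km/s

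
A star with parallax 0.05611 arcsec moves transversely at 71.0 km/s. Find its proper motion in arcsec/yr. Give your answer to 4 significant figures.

d = 1/p = 1/0.05611″ = 17.822 pc.
μ = v_t / (4.74 d) = 71.0 / (4.74 × 17.822) = 71.0 / 84.476 = 0.84048 ″/yr.

0.8405 arcsec/yr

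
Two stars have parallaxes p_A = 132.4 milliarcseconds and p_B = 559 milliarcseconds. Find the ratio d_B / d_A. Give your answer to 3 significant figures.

0.237

Since d = 1/p, d_B/d_A = p_A/p_B.
= 132.4 / 559 = 0.23685.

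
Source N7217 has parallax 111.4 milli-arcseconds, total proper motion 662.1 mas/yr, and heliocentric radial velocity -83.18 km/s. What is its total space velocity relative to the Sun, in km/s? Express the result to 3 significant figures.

d = 1/p = 1/0.1114″ = 8.9767 pc.
μ = 662.1 mas/yr = 0.6621 ″/yr.
v_t = 4.740 μ d = 4.740 × 0.6621 × 8.9767 = 28.172 km/s.
v = √(v_r² + v_t²) = √((-83.18)² + 28.172²) = √7712.57 = 87.821 km/s.

87.8 km/s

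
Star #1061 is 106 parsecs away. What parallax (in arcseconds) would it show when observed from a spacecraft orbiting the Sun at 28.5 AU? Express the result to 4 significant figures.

0.2689 arcsec

p (arcsec) = B (AU) / d (pc).
p = 28.5 / 106 = 0.26887 arcsec.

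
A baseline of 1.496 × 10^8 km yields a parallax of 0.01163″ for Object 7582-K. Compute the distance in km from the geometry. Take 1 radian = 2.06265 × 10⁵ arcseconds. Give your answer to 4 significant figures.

2.653 × 10^15 km

θ = 0.01163″ = 0.01163/206265 = 5.6384 × 10^-8 rad.
d = B/θ = (1.496 × 10^8) / (5.6384 × 10^-8) = 2.6532 × 10^15 km.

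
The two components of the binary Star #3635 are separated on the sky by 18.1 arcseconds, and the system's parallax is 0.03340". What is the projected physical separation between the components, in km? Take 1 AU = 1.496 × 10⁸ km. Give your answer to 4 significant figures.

d = 1/p = 1/0.03340″ = 29.94 pc.
At distance d (pc), an angle of θ arcsec spans θ·d AU: s = 18.1 × 29.94 = 541.91 AU.
= 541.91 × 1.496 × 10⁸ km = 8.1070 × 10^10 km.

8.107 × 10^10 km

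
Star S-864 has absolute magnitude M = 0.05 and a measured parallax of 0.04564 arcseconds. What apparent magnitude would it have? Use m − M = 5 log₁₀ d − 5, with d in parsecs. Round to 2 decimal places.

m = 1.75

d = 1/p = 1/0.04564″ = 21.911 pc.
m − M = 5 log₁₀ d − 5 = 5 log₁₀(21.911) − 5 = 6.7033 − 5 = 1.7033.
m = M + (m − M) = 0.05 + 1.7033 = 1.75.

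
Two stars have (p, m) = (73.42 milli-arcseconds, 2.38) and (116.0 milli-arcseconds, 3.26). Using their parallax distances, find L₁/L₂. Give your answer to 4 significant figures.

d₁ = 1/p₁ = 1/0.07342″ = 13.62 pc; d₂ = 1/p₂ = 1/0.1160″ = 8.6207 pc.
M₁ = m₁ − 5 log₁₀ d₁ + 5 = 2.38 − 5.6709 + 5 = 1.7091.
M₂ = 3.26 − 4.6777 + 5 = 3.5823.
L₁/L₂ = 10^(0.4(M₂ − M₁)) = 10^(0.4 × 1.8732) = 10^0.74928 = 5.6141.

L₁/L₂ = 5.614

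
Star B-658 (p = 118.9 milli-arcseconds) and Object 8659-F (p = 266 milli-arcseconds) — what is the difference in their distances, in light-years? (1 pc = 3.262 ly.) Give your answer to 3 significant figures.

d_A = 1/0.1189″ = 8.4104 pc; d_B = 1/0.2660″ = 3.7594 pc.
|d_B − d_A| = |3.7594 − 8.4104| = 4.651 pc = 4.651 × 3.262 ly = 15.172 ly.

15.2 ly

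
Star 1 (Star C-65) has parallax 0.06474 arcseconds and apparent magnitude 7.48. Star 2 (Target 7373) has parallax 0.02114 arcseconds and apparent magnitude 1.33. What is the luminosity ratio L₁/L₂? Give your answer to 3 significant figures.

d₁ = 1/p₁ = 1/0.06474″ = 15.446 pc; d₂ = 1/p₂ = 1/0.02114″ = 47.304 pc.
M₁ = m₁ − 5 log₁₀ d₁ + 5 = 7.48 − 5.9441 + 5 = 6.5359.
M₂ = 1.33 − 8.3745 + 5 = -2.0445.
L₁/L₂ = 10^(0.4(M₂ − M₁)) = 10^(0.4 × (-8.5804)) = 10^(-3.43216) = 0.00036969.

L₁/L₂ = 0.000370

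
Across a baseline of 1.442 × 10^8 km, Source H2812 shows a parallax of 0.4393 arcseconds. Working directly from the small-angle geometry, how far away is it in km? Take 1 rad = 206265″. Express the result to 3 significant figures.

6.77 × 10^13 km

θ = 0.4393″ = 0.4393/206265 = 2.1298 × 10^-6 rad.
d = B/θ = (1.442 × 10^8) / (2.1298 × 10^-6) = 6.7706 × 10^13 km.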